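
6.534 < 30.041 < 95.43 True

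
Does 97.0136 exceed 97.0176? No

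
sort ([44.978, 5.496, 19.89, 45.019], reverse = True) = [45.019, 44.978, 19.89, 5.496]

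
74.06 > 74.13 False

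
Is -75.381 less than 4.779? Yes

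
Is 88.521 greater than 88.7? No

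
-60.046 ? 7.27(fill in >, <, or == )<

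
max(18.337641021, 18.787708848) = 18.787708848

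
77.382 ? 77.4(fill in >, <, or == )<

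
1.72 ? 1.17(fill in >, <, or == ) >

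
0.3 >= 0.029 True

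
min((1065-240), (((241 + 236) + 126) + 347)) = 825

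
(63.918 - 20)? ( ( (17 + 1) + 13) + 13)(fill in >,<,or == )<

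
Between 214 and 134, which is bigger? 214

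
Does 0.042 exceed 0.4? No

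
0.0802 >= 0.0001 True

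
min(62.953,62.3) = 62.3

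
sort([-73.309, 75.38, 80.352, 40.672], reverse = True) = [80.352, 75.38, 40.672, -73.309]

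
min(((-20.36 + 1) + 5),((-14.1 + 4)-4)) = -14.36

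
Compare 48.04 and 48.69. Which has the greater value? 48.69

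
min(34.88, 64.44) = 34.88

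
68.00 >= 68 True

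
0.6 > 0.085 True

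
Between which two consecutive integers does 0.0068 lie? 0 and 1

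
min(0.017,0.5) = 0.017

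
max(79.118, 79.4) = 79.4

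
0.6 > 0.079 True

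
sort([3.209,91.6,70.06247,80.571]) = [3.209,70.06247,80.571,91.6]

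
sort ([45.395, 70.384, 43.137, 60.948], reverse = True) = [70.384, 60.948, 45.395, 43.137]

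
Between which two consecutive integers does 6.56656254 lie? 6 and 7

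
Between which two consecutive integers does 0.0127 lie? 0 and 1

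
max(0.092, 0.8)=0.8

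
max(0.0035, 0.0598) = 0.0598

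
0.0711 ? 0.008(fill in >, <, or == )>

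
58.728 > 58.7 True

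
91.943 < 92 True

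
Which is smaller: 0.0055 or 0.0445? 0.0055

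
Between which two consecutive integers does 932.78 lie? 932 and 933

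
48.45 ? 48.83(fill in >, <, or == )<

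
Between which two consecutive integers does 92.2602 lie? 92 and 93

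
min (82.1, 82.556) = 82.1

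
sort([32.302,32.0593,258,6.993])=[6.993,32.0593,32.302,258]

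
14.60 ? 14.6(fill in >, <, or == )==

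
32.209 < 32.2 False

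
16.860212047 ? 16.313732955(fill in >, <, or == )>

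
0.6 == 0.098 False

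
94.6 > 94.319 True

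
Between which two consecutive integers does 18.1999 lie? 18 and 19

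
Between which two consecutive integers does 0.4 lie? 0 and 1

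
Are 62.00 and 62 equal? Yes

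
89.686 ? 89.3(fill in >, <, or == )>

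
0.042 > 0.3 False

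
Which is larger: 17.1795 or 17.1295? 17.1795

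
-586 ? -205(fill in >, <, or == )<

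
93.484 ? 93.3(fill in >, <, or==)>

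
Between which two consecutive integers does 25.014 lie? 25 and 26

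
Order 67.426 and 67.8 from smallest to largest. 67.426, 67.8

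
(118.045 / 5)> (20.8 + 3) False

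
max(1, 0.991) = 1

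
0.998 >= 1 False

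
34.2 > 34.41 False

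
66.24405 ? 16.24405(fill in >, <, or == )>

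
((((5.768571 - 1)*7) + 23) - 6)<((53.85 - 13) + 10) True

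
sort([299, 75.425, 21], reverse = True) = [299, 75.425, 21]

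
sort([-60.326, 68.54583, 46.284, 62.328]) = [-60.326, 46.284, 62.328, 68.54583]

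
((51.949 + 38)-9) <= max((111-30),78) True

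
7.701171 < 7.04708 False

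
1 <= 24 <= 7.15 False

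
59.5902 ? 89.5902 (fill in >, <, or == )<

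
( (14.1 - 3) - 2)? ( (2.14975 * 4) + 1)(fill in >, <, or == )<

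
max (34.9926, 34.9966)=34.9966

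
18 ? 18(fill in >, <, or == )==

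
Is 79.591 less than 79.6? Yes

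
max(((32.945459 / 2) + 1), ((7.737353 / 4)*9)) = 17.4727295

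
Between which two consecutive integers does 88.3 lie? 88 and 89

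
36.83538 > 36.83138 True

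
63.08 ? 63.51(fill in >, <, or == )<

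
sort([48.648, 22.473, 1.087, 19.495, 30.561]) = [1.087, 19.495, 22.473, 30.561, 48.648]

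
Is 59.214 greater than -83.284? Yes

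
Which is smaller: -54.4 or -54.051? -54.4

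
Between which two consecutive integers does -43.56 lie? -44 and -43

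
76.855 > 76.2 True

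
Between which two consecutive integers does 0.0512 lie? 0 and 1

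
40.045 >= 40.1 False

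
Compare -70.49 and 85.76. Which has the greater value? 85.76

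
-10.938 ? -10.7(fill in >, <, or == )<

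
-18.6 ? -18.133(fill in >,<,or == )<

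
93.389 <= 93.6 True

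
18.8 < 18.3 False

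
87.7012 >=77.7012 True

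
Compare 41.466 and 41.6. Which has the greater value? 41.6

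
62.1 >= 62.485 False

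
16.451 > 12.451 True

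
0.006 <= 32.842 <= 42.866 True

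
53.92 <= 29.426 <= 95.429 False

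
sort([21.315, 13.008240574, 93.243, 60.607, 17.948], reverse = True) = [93.243, 60.607, 21.315, 17.948, 13.008240574]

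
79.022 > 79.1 False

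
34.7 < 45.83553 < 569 True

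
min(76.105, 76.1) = 76.1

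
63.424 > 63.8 False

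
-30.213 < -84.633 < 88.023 False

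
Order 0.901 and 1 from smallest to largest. 0.901, 1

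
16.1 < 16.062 False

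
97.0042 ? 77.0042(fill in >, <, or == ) >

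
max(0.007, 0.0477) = 0.0477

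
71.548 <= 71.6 True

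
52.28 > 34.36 True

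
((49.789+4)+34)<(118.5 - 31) False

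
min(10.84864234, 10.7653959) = 10.7653959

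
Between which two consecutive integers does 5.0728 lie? 5 and 6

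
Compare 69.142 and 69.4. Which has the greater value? 69.4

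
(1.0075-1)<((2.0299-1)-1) True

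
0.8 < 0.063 False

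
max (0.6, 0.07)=0.6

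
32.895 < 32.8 False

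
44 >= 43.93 True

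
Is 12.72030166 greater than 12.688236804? Yes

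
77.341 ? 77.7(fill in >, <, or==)<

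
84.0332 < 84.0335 True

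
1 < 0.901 False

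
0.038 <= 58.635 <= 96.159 True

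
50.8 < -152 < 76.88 False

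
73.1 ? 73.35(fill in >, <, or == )<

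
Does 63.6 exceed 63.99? No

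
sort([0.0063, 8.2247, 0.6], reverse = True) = [8.2247, 0.6, 0.0063]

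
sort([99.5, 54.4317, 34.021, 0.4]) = [0.4, 34.021, 54.4317, 99.5]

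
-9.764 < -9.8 False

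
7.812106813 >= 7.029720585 True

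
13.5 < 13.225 False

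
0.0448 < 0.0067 False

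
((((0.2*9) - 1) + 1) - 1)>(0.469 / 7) True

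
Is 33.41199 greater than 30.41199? Yes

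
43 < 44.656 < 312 True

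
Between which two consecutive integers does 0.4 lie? 0 and 1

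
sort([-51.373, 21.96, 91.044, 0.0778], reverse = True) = [91.044, 21.96, 0.0778, -51.373]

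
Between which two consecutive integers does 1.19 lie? 1 and 2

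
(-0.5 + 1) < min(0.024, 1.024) False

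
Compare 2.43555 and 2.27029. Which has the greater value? 2.43555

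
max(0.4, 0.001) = 0.4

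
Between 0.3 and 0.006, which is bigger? 0.3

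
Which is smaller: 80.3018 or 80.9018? 80.3018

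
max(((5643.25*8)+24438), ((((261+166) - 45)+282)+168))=69584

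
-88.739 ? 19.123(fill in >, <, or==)<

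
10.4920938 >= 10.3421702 True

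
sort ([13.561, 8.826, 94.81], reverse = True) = [94.81, 13.561, 8.826]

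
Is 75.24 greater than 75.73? No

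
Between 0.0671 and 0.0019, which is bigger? 0.0671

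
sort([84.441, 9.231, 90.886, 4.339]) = [4.339, 9.231, 84.441, 90.886]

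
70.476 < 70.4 False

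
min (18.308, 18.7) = 18.308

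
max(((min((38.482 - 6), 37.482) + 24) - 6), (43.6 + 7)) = 50.6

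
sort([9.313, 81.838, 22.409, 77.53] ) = [9.313, 22.409, 77.53, 81.838]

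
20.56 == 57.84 False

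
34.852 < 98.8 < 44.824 False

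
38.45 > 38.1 True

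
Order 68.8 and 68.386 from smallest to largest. 68.386, 68.8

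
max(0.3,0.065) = 0.3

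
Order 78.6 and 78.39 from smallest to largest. 78.39, 78.6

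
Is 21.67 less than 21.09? No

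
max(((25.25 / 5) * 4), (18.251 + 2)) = 20.251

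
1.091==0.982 False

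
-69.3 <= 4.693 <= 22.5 True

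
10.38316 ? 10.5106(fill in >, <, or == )<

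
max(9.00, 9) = 9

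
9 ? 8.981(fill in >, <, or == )>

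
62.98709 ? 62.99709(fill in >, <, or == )<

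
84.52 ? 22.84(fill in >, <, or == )>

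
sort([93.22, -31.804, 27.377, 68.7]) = [-31.804, 27.377, 68.7, 93.22]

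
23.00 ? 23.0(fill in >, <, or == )==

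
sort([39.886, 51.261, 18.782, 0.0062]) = [0.0062, 18.782, 39.886, 51.261]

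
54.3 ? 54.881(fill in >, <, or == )<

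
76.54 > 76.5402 False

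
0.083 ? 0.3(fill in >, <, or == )<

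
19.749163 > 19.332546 True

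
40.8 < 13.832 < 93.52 False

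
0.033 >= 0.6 False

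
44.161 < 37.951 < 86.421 False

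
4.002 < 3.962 False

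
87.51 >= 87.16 True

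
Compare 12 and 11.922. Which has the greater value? 12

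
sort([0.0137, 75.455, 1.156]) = [0.0137, 1.156, 75.455]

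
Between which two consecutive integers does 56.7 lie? 56 and 57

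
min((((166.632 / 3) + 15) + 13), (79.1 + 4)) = 83.1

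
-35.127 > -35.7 True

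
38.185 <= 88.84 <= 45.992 False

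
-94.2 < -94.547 False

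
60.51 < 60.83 True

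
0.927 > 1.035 False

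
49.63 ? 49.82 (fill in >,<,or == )<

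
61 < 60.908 False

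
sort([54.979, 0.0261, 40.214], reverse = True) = [54.979, 40.214, 0.0261]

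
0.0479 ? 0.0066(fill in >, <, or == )>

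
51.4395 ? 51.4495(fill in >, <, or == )<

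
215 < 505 True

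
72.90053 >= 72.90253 False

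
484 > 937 False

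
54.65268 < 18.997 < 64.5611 False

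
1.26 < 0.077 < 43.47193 False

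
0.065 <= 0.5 True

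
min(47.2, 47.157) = 47.157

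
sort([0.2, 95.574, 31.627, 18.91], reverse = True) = [95.574, 31.627, 18.91, 0.2]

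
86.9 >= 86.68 True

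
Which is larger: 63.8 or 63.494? 63.8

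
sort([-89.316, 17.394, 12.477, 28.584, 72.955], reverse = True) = [72.955, 28.584, 17.394, 12.477, -89.316]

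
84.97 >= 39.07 True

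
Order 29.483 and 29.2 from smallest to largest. 29.2,29.483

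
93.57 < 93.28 False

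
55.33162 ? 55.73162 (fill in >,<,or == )<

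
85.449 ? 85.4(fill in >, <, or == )>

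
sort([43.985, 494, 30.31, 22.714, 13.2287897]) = [13.2287897, 22.714, 30.31, 43.985, 494]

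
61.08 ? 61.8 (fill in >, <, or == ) <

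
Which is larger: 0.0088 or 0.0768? 0.0768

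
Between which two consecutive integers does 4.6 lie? 4 and 5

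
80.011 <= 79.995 False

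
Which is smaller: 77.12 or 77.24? 77.12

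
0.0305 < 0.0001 False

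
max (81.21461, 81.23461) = 81.23461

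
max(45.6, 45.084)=45.6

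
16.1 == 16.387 False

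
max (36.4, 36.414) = 36.414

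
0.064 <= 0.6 True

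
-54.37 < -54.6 False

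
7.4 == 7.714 False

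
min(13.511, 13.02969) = 13.02969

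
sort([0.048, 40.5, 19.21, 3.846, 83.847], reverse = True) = [83.847, 40.5, 19.21, 3.846, 0.048]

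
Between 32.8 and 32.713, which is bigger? 32.8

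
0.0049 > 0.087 False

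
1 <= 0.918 False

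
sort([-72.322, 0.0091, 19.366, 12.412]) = [-72.322, 0.0091, 12.412, 19.366]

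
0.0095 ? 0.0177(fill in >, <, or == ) <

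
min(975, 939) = 939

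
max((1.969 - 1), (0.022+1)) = 1.022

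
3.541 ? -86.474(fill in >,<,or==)>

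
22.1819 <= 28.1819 True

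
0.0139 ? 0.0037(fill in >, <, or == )>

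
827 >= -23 True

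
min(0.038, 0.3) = 0.038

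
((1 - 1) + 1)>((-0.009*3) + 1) True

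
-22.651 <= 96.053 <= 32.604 False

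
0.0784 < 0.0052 False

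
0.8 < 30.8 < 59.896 True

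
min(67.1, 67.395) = 67.1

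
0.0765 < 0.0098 False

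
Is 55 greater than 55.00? No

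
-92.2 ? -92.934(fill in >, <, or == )>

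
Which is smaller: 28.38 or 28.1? 28.1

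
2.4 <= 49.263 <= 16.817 False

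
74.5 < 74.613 True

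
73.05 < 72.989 False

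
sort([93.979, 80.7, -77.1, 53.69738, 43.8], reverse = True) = [93.979, 80.7, 53.69738, 43.8, -77.1]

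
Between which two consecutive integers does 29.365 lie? 29 and 30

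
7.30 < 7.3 False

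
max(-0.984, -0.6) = -0.6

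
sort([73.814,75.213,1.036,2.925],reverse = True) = [75.213,73.814,2.925,1.036]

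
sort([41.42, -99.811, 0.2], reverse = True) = [41.42, 0.2, -99.811]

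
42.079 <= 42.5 True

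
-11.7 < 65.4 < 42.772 False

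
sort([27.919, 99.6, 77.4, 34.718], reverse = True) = [99.6, 77.4, 34.718, 27.919]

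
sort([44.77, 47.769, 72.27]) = [44.77, 47.769, 72.27]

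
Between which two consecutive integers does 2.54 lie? 2 and 3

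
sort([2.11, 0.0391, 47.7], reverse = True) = [47.7, 2.11, 0.0391]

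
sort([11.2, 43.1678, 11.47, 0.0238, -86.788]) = [-86.788, 0.0238, 11.2, 11.47, 43.1678]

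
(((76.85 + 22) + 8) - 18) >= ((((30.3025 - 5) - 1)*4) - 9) True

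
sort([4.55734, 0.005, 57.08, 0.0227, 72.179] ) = [0.005, 0.0227, 4.55734, 57.08, 72.179]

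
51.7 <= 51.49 False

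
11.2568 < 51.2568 True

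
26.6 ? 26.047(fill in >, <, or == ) >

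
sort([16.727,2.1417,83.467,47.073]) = [2.1417,16.727,47.073,83.467]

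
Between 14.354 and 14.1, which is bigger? 14.354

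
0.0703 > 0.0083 True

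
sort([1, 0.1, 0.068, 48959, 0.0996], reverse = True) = [48959, 1, 0.1, 0.0996, 0.068]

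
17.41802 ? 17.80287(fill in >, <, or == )<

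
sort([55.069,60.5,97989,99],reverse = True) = [97989,99,60.5,55.069]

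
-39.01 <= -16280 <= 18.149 False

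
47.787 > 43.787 True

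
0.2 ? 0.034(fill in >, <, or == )>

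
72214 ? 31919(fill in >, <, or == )>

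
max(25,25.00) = 25.00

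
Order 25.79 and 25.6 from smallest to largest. 25.6, 25.79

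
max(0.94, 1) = 1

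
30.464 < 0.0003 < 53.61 False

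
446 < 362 False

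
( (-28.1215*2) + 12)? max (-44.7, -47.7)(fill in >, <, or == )>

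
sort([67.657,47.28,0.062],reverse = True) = [67.657,47.28,0.062]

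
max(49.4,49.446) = 49.446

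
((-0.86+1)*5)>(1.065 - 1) True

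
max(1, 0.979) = 1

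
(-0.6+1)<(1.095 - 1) False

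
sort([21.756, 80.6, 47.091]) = [21.756, 47.091, 80.6]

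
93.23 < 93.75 True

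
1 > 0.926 True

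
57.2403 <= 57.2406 True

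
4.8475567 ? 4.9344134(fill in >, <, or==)<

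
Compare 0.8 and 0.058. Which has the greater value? 0.8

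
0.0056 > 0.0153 False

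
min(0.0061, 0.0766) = 0.0061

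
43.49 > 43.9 False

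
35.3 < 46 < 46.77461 True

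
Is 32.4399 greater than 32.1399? Yes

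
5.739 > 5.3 True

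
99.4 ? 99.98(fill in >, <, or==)<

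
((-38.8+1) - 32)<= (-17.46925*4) False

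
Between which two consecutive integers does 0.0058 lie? 0 and 1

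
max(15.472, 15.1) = 15.472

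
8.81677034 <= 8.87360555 True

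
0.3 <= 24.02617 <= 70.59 True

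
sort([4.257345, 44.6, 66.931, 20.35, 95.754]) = [4.257345, 20.35, 44.6, 66.931, 95.754]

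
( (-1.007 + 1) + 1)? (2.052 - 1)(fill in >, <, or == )<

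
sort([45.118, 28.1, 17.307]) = [17.307, 28.1, 45.118]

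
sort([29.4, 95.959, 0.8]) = [0.8, 29.4, 95.959]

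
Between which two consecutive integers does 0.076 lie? 0 and 1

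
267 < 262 False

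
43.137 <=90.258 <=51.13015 False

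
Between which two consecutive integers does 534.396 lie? 534 and 535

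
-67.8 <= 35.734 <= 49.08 True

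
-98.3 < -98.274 True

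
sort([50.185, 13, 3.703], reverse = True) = [50.185, 13, 3.703]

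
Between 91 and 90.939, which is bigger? 91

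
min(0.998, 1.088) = 0.998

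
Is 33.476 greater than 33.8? No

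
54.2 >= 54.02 True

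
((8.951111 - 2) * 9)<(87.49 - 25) False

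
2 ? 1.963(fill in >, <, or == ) >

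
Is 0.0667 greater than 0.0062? Yes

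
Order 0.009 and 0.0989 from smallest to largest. 0.009, 0.0989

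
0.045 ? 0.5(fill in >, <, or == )<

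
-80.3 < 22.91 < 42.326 True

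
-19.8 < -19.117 True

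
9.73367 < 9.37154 False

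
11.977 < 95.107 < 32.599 False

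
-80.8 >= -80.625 False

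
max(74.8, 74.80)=74.80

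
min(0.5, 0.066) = 0.066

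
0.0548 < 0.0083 False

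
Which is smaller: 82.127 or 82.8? 82.127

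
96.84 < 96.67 False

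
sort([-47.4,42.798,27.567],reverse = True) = [42.798,27.567,-47.4]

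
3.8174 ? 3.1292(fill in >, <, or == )>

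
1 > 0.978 True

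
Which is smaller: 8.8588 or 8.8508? 8.8508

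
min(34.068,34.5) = 34.068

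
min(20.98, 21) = 20.98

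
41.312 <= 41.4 True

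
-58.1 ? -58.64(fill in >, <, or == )>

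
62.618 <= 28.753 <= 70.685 False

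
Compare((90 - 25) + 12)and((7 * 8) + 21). They are equal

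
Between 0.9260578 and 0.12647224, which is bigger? 0.9260578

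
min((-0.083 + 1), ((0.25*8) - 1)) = 0.917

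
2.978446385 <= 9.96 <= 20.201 True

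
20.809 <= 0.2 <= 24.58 False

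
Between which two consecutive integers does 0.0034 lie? 0 and 1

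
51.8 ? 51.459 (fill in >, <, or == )>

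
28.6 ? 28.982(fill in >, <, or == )<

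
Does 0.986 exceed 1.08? No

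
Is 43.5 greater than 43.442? Yes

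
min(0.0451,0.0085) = 0.0085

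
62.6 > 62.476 True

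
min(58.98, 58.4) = 58.4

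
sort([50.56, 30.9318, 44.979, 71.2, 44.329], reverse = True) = [71.2, 50.56, 44.979, 44.329, 30.9318]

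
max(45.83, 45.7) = 45.83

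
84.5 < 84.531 True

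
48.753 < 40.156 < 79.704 False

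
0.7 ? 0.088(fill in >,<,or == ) >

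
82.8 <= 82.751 False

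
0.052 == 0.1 False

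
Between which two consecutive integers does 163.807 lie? 163 and 164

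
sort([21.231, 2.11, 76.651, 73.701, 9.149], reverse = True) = [76.651, 73.701, 21.231, 9.149, 2.11]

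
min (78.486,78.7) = 78.486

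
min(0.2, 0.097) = 0.097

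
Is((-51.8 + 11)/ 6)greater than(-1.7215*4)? Yes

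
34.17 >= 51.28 False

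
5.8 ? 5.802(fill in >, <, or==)<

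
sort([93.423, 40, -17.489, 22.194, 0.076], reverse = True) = [93.423, 40, 22.194, 0.076, -17.489]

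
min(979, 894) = 894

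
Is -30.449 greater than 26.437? No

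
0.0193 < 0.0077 False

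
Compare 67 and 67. They are equal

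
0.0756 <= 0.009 False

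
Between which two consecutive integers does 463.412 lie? 463 and 464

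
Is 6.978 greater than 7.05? No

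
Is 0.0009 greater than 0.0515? No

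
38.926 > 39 False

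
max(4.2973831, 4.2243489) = 4.2973831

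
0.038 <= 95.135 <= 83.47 False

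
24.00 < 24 False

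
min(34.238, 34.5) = 34.238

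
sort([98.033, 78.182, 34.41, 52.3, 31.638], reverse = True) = [98.033, 78.182, 52.3, 34.41, 31.638]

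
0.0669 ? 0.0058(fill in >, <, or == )>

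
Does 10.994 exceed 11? No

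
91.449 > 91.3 True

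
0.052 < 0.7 True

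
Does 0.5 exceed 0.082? Yes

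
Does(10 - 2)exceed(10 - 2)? No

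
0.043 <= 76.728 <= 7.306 False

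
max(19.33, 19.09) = 19.33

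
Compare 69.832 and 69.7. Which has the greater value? 69.832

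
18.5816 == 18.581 False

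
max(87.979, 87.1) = 87.979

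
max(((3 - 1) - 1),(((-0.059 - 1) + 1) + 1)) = 1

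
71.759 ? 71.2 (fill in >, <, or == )>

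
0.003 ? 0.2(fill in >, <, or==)<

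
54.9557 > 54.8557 True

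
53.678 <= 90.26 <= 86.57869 False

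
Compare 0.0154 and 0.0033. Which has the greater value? 0.0154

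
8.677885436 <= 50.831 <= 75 True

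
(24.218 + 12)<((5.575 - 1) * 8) True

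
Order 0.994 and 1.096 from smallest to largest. 0.994, 1.096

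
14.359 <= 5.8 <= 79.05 False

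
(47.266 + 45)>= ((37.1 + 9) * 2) True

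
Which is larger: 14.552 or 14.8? 14.8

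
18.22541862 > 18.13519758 True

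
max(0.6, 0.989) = 0.989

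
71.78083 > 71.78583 False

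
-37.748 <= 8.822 True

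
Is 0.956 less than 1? Yes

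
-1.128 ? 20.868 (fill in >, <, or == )<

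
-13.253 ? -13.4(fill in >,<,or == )>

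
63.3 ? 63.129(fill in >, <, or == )>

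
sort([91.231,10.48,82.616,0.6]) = [0.6,10.48,82.616,91.231]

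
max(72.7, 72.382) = 72.7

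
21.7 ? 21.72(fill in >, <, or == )<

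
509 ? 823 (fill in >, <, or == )<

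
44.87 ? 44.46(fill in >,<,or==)>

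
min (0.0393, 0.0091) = 0.0091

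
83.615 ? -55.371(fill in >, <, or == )>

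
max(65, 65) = 65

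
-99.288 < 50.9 True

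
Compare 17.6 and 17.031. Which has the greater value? 17.6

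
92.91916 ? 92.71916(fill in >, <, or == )>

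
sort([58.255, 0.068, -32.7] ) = [-32.7, 0.068, 58.255]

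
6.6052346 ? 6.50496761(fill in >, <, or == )>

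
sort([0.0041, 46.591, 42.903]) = [0.0041, 42.903, 46.591]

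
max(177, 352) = 352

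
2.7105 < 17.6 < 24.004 True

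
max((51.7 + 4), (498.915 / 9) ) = 55.7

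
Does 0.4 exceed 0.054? Yes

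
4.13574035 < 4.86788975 True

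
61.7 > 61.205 True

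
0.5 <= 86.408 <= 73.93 False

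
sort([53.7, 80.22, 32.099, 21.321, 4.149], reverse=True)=[80.22, 53.7, 32.099, 21.321, 4.149]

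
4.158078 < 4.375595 True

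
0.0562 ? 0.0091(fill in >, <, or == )>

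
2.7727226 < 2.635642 False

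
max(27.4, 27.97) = 27.97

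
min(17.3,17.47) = 17.3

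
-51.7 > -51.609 False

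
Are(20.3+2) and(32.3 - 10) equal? Yes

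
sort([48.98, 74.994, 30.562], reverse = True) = [74.994, 48.98, 30.562]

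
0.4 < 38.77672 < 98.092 True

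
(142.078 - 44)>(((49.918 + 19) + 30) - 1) True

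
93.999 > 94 False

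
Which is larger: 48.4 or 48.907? 48.907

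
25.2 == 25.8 False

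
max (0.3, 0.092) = 0.3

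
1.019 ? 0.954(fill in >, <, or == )>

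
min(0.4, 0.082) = 0.082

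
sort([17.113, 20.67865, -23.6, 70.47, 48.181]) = [-23.6, 17.113, 20.67865, 48.181, 70.47]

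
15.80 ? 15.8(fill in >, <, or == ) ==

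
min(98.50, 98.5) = 98.50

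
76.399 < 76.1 False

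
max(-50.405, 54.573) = 54.573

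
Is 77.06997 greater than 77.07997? No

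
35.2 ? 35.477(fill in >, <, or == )<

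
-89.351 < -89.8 False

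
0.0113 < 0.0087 False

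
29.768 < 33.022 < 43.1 True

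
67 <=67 True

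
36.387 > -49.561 True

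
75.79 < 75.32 False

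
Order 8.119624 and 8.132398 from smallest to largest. 8.119624,8.132398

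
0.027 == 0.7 False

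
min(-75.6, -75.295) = -75.6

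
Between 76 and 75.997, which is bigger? 76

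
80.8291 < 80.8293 True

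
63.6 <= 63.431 False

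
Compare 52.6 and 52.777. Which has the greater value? 52.777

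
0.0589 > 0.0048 True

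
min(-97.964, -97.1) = -97.964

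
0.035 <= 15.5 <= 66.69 True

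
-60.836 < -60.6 True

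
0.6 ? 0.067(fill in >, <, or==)>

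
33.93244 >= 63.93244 False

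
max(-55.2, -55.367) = -55.2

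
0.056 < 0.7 True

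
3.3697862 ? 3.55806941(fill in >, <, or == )<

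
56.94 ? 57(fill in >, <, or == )<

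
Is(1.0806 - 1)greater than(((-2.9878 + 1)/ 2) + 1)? Yes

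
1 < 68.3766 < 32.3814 False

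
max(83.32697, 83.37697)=83.37697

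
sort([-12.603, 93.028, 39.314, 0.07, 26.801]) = [-12.603, 0.07, 26.801, 39.314, 93.028]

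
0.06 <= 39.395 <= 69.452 True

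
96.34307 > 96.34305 True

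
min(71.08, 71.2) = 71.08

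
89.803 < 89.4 False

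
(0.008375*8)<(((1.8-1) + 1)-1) True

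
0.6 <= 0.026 False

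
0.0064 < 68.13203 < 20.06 False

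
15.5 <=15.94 True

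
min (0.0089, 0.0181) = 0.0089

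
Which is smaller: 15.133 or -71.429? -71.429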